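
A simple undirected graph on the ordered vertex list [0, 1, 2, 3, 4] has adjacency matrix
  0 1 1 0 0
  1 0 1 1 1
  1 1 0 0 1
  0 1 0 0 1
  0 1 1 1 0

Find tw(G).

A width-2 tree decomposition is:
Bags: B1 = {1, 2, 4}  B2 = {1, 3, 4}  B3 = {0, 1, 2}
Tree: B1–B2, B1–B3
Each bag holds 3 vertices, so the decomposition has width 2, which upper-bounds the treewidth. For the lower bound, the 3 vertices {0, 1, 2} are pairwise adjacent, and any tree decomposition puts a clique entirely inside one bag — forcing width ≥ 2. Hence tw(G) = 2 exactly.

2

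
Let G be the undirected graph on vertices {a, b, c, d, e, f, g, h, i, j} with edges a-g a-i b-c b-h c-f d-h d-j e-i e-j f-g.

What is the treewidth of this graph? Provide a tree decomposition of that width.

Treewidth 2.
Bags: B1 = {b, d, h}  B2 = {b, d, j}  B3 = {b, e, j}  B4 = {b, e, i}  B5 = {a, b, i}  B6 = {a, b, g}  B7 = {b, f, g}  B8 = {b, c, f}
Tree: B1–B2, B2–B3, B3–B4, B4–B5, B5–B6, B6–B7, B7–B8

Each bag holds 3 vertices, so the decomposition has width 2, which upper-bounds the treewidth. The edges b–h–d–j–e–i–a–g–f–c–b form a cycle, so G is not a tree and its treewidth is at least 2. The upper and lower bounds meet at 2, so that is the treewidth.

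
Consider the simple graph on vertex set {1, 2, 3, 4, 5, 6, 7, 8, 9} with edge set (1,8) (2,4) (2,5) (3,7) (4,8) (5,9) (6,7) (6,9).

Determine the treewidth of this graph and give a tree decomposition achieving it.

Treewidth 1.
Bags: B1 = {1, 8}  B2 = {4, 8}  B3 = {2, 4}  B4 = {2, 5}  B5 = {5, 9}  B6 = {6, 9}  B7 = {6, 7}  B8 = {3, 7}
Tree: B1–B2, B2–B3, B3–B4, B4–B5, B5–B6, B6–B7, B7–B8

Each bag holds 2 vertices, so the decomposition has width 1, which upper-bounds the treewidth. Since G has at least one edge (e.g. 1–8), it is not an edgeless graph, so tw(G) ≥ 1. Therefore the treewidth is 1.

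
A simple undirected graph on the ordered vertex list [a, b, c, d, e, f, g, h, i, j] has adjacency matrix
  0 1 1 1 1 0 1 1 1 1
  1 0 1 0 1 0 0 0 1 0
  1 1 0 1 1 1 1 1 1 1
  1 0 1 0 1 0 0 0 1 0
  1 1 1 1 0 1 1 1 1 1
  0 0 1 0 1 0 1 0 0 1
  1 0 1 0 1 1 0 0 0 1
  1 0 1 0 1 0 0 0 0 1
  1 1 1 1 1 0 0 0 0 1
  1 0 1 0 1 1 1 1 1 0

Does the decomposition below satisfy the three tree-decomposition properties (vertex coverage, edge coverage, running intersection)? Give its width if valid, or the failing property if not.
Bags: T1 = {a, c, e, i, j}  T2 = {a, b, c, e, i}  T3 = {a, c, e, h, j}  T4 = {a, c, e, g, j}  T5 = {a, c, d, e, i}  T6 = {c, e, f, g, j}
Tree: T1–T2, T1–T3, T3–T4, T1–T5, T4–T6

Yes; width 4.

Vertex coverage: the bags together contain {a, b, c, d, e, f, g, h, i, j}, the full vertex set. Edge coverage: each edge of G has both endpoints in at least one bag. Running intersection: for every vertex, the bags containing it form a connected subtree. All three properties hold, so this is a valid tree decomposition of width max|bag| − 1 = 4, and hence tw(G) ≤ 4.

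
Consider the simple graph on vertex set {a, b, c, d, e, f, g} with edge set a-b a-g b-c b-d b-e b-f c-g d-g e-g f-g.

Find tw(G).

2

A width-2 tree decomposition is:
Bags: B1 = {b, e, g}  B2 = {a, b, g}  B3 = {b, c, g}  B4 = {b, d, g}  B5 = {b, f, g}
Tree: B1–B2, B2–B3, B3–B4, B4–B5
Each bag holds 3 vertices, so the decomposition has width 2, which upper-bounds the treewidth. Since b–e–g–a–b is a cycle in G, G is not acyclic. Forests are exactly the graphs of treewidth ≤ 1, so tw(G) ≥ 2. The upper and lower bounds meet at 2, so that is the treewidth.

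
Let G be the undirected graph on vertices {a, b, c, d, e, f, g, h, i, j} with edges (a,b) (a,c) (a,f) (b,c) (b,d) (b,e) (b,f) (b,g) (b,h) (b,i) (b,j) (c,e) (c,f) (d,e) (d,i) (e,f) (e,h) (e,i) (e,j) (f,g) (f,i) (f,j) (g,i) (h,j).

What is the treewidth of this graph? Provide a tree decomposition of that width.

Treewidth 3.
One such decomposition:
Bags: B1 = {b, d, e, i}  B2 = {b, e, f, i}  B3 = {b, e, f, j}  B4 = {b, c, e, f}  B5 = {b, f, g, i}  B6 = {b, e, h, j}  B7 = {a, b, c, f}
Tree: B1–B2, B2–B3, B2–B4, B2–B5, B3–B6, B4–B7

Every bag has size at most 4, so the width is 4 − 1 = 3 and tw(G) ≤ 3. Conversely, {b, d, e, i} is a clique of size 4, and the vertices of any clique must share a bag in every tree decomposition; so some bag has ≥ 4 vertices and tw(G) ≥ 3. Combining the bounds, tw(G) = 3.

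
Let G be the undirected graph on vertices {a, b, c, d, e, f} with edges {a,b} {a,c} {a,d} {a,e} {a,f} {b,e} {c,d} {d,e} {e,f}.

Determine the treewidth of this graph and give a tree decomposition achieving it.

Treewidth 2.
One such decomposition:
Bags: B1 = {a, d, e}  B2 = {a, e, f}  B3 = {a, c, d}  B4 = {a, b, e}
Tree: B1–B2, B1–B3, B2–B4

Every bag has size at most 3, so the width is 3 − 1 = 2 and tw(G) ≤ 2. Conversely, {a, d, e} is a clique of size 3, and the vertices of any clique must share a bag in every tree decomposition; so some bag has ≥ 3 vertices and tw(G) ≥ 2. Combining the bounds, tw(G) = 2.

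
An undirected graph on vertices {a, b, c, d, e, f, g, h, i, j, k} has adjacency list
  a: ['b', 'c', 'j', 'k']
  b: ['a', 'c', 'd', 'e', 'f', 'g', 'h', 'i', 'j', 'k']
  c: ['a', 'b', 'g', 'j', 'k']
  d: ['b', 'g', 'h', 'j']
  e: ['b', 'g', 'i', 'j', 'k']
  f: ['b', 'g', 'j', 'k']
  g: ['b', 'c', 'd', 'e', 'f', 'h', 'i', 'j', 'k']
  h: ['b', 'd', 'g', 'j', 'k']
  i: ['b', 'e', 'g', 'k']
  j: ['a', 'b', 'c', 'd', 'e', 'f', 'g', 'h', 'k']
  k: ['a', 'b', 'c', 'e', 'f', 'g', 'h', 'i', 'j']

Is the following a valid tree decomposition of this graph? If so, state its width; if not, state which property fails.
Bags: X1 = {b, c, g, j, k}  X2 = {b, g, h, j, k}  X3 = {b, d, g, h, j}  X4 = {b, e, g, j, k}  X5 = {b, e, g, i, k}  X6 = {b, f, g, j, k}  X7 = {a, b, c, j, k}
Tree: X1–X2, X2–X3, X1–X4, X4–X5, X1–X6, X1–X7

Yes; width 4.

Vertex coverage: the bags together contain {a, b, c, d, e, f, g, h, i, j, k}, the full vertex set. Edge coverage: each edge of G has both endpoints in at least one bag. Running intersection: for every vertex, the bags containing it form a connected subtree. All three properties hold, so this is a valid tree decomposition of width max|bag| − 1 = 4, and hence tw(G) ≤ 4.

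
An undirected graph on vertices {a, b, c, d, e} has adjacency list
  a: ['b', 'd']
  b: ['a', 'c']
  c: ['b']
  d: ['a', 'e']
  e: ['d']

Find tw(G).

A width-1 tree decomposition is:
Bags: B1 = {d, e}  B2 = {a, d}  B3 = {a, b}  B4 = {b, c}
Tree: B1–B2, B2–B3, B3–B4
Every bag has size at most 2, so the width is 2 − 1 = 1 and tw(G) ≤ 1. G has an edge, so its treewidth is at least 1. The upper and lower bounds meet at 1, so that is the treewidth.

1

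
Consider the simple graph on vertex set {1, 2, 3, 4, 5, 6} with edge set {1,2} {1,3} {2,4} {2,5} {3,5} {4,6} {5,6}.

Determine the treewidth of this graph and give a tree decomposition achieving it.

Every bag has size at most 3, so the width is 3 − 1 = 2 and tw(G) ≤ 2. Since 6–4–2–5–6 is a cycle in G, G is not acyclic. Forests are exactly the graphs of treewidth ≤ 1, so tw(G) ≥ 2. Hence tw(G) = 2 exactly.

Treewidth 2.
One optimal decomposition is:
Bags: B1 = {4, 5, 6}  B2 = {2, 4, 5}  B3 = {2, 3, 5}  B4 = {1, 2, 3}
Tree: B1–B2, B2–B3, B3–B4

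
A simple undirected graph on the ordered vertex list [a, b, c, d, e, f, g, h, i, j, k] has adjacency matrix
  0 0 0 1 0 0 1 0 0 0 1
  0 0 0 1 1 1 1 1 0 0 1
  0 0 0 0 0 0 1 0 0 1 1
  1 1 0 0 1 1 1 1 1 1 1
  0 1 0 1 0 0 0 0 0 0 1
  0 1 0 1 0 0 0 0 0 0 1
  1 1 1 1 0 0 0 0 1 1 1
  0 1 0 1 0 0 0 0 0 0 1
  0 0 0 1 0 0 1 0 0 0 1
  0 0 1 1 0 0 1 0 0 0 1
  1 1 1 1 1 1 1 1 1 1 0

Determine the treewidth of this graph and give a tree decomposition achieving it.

Treewidth 3.
One optimal decomposition is:
Bags: B1 = {b, d, g, k}  B2 = {a, d, g, k}  B3 = {d, g, i, k}  B4 = {b, d, h, k}  B5 = {b, d, e, k}  B6 = {d, g, j, k}  B7 = {c, g, j, k}  B8 = {b, d, f, k}
Tree: B1–B2, B1–B3, B1–B4, B1–B5, B2–B6, B6–B7, B5–B8

Each bag holds 4 vertices, so the decomposition has width 3, which upper-bounds the treewidth. On the other hand G contains the 4-clique {d, g, j, k}. A clique must lie in a single bag of any decomposition, so no decomposition can have width below 3. Combining the bounds, tw(G) = 3.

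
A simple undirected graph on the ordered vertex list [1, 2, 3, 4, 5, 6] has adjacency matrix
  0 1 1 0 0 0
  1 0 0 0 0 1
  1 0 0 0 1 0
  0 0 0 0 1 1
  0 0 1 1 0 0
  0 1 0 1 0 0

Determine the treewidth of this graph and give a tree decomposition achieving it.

The largest bag has 3 vertices, giving width 2; this decomposition certifies tw(G) ≤ 2. Since 1–2–6–4–5–3–1 is a cycle in G, G is not acyclic. Forests are exactly the graphs of treewidth ≤ 1, so tw(G) ≥ 2. Hence tw(G) = 2 exactly.

Treewidth 2.
Bags: B1 = {1, 2, 6}  B2 = {1, 4, 6}  B3 = {1, 4, 5}  B4 = {1, 3, 5}
Tree: B1–B2, B2–B3, B3–B4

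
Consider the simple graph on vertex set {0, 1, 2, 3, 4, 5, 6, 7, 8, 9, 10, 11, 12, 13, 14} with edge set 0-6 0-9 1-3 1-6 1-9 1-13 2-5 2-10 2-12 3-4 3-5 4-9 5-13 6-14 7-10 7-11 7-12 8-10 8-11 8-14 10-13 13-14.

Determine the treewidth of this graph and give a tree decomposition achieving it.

The largest bag has 4 vertices, giving width 3; this decomposition certifies tw(G) ≤ 3. For the lower bound: the 4 vertex sets {0,4,9}, {6}, {1}, {3,5,13,14} are disjoint, each induces a connected subgraph, and every pair is joined by at least one edge of G. Contracting each set to a single vertex therefore yields K_{4} as a minor, and since treewidth is minor-monotone, tw(G) ≥ tw(K_{4}) = 3. Combining the bounds, tw(G) = 3.

Treewidth 3.
One such decomposition:
Bags: B1 = {0, 4, 6, 9}  B2 = {1, 4, 6, 9}  B3 = {1, 3, 4, 6}  B4 = {1, 3, 6, 14}  B5 = {1, 3, 13, 14}  B6 = {3, 5, 13, 14}  B7 = {5, 8, 13, 14}  B8 = {5, 8, 10, 13}  B9 = {2, 5, 8, 10}  B10 = {2, 8, 10, 11}  B11 = {2, 7, 10, 11}  B12 = {2, 7, 11, 12}
Tree: B1–B2, B2–B3, B3–B4, B4–B5, B5–B6, B6–B7, B7–B8, B8–B9, B9–B10, B10–B11, B11–B12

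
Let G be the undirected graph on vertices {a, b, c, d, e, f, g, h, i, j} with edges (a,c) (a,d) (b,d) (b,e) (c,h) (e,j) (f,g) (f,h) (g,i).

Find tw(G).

A width-1 tree decomposition is:
Bags: B1 = {e, j}  B2 = {b, e}  B3 = {b, d}  B4 = {a, d}  B5 = {a, c}  B6 = {c, h}  B7 = {f, h}  B8 = {f, g}  B9 = {g, i}
Tree: B1–B2, B2–B3, B3–B4, B4–B5, B5–B6, B6–B7, B7–B8, B8–B9
The largest bag has 2 vertices, giving width 1; this decomposition certifies tw(G) ≤ 1. G has an edge, so its treewidth is at least 1. Combining the bounds, tw(G) = 1.

1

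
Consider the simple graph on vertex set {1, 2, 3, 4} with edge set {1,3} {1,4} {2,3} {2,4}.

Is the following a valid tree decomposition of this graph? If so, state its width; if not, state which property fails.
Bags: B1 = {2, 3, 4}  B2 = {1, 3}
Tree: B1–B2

A tree decomposition must satisfy three properties: every vertex lies in some bag; for every edge, both endpoints lie together in some bag; and for every vertex, the bags containing it form a connected subtree. Here edge (4,1) lies in no bag, so the decomposition is invalid.

No — edge (4,1) lies in no bag.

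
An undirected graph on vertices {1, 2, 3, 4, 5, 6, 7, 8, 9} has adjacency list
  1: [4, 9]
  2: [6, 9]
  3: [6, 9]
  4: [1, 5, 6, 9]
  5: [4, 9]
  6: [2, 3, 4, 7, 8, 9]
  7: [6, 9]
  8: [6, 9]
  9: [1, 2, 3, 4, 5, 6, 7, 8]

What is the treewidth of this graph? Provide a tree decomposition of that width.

Treewidth 2.
One such decomposition:
Bags: B1 = {4, 6, 9}  B2 = {1, 4, 9}  B3 = {4, 5, 9}  B4 = {6, 7, 9}  B5 = {6, 8, 9}  B6 = {3, 6, 9}  B7 = {2, 6, 9}
Tree: B1–B2, B1–B3, B1–B4, B1–B5, B1–B6, B1–B7

The largest bag has 3 vertices, giving width 2; this decomposition certifies tw(G) ≤ 2. Conversely, {1, 4, 9} is a clique of size 3, and the vertices of any clique must share a bag in every tree decomposition; so some bag has ≥ 3 vertices and tw(G) ≥ 2. The upper and lower bounds meet at 2, so that is the treewidth.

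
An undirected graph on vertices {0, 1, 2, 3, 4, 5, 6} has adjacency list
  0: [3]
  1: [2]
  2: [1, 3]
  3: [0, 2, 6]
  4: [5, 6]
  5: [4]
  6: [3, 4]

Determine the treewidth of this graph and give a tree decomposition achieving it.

Every bag has size at most 2, so the width is 2 − 1 = 1 and tw(G) ≤ 1. G has an edge, so its treewidth is at least 1. Combining the bounds, tw(G) = 1.

Treewidth 1.
One such decomposition:
Bags: B1 = {2, 3}  B2 = {3, 6}  B3 = {1, 2}  B4 = {4, 6}  B5 = {4, 5}  B6 = {0, 3}
Tree: B1–B2, B1–B3, B2–B4, B4–B5, B1–B6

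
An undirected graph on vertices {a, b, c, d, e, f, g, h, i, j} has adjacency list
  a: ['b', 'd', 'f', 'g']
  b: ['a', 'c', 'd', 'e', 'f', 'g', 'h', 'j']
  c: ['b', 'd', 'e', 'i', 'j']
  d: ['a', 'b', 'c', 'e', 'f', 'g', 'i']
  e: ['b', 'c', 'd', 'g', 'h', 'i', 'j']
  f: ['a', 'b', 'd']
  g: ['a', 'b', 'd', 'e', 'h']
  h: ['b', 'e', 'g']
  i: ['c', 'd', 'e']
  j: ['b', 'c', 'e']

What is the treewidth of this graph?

3

A width-3 tree decomposition is:
Bags: B1 = {a, b, d, g}  B2 = {b, d, e, g}  B3 = {b, c, d, e}  B4 = {b, c, e, j}  B5 = {b, e, g, h}  B6 = {c, d, e, i}  B7 = {a, b, d, f}
Tree: B1–B2, B2–B3, B3–B4, B2–B5, B3–B6, B1–B7
The largest bag has 4 vertices, giving width 3; this decomposition certifies tw(G) ≤ 3. On the other hand G contains the 4-clique {b, d, e, g}. A clique must lie in a single bag of any decomposition, so no decomposition can have width below 3. The upper and lower bounds meet at 3, so that is the treewidth.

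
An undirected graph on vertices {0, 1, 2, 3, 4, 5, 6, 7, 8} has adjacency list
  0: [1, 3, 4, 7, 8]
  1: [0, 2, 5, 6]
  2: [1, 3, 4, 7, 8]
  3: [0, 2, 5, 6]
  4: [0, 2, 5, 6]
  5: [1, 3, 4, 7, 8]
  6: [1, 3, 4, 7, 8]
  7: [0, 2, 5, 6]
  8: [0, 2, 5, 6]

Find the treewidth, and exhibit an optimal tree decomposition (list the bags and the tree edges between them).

Treewidth 4.
One such decomposition:
Bags: B1 = {0, 2, 4, 5, 6}  B2 = {0, 1, 2, 5, 6}  B3 = {0, 2, 5, 6, 8}  B4 = {0, 2, 3, 5, 6}  B5 = {0, 2, 5, 6, 7}
Tree: B1–B2, B2–B3, B3–B4, B4–B5

Every bag has size at most 5, so the width is 5 − 1 = 4 and tw(G) ≤ 4. For the lower bound: the 5 vertex sets {4,6}, {0,1}, {2,8}, {5}, {3} are disjoint, each induces a connected subgraph, and every pair is joined by at least one edge of G. Contracting each set to a single vertex therefore yields K_{5} as a minor, and since treewidth is minor-monotone, tw(G) ≥ tw(K_{5}) = 4. The upper and lower bounds meet at 4, so that is the treewidth.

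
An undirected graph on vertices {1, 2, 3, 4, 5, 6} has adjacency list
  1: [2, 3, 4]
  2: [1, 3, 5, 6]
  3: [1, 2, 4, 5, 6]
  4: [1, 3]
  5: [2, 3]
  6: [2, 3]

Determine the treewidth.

2

A width-2 tree decomposition is:
Bags: B1 = {2, 3, 5}  B2 = {2, 3, 6}  B3 = {1, 2, 3}  B4 = {1, 3, 4}
Tree: B1–B2, B1–B3, B3–B4
Every bag has size at most 3, so the width is 3 − 1 = 2 and tw(G) ≤ 2. On the other hand G contains the 3-clique {1, 2, 3}. A clique must lie in a single bag of any decomposition, so no decomposition can have width below 2. Combining the bounds, tw(G) = 2.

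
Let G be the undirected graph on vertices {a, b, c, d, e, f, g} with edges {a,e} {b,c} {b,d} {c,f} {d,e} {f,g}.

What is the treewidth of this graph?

1

A width-1 tree decomposition is:
Bags: B1 = {a, e}  B2 = {d, e}  B3 = {b, d}  B4 = {b, c}  B5 = {c, f}  B6 = {f, g}
Tree: B1–B2, B2–B3, B3–B4, B4–B5, B5–B6
The largest bag has 2 vertices, giving width 1; this decomposition certifies tw(G) ≤ 1. Since G has at least one edge (e.g. a–e), it is not an edgeless graph, so tw(G) ≥ 1. Combining the bounds, tw(G) = 1.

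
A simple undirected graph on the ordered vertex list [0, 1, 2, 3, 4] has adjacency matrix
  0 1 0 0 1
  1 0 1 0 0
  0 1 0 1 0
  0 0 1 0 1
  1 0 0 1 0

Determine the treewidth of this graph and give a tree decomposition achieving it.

Treewidth 2.
One optimal decomposition is:
Bags: B1 = {1, 2, 3}  B2 = {1, 3, 4}  B3 = {0, 1, 4}
Tree: B1–B2, B2–B3

Every bag has size at most 3, so the width is 3 − 1 = 2 and tw(G) ≤ 2. For the lower bound, G contains the cycle 1–2–3–4–0–1, so G is not a forest; only forests have treewidth ≤ 1, hence tw(G) ≥ 2. Combining the bounds, tw(G) = 2.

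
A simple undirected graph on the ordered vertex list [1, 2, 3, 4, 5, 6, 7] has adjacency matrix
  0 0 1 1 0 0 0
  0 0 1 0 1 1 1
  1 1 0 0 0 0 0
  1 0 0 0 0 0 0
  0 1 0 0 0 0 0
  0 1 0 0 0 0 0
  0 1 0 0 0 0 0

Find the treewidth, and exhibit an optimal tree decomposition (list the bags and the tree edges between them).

Each bag holds 2 vertices, so the decomposition has width 1, which upper-bounds the treewidth. G has an edge, so its treewidth is at least 1. The upper and lower bounds meet at 1, so that is the treewidth.

Treewidth 1.
Bags: B1 = {2, 3}  B2 = {1, 3}  B3 = {2, 6}  B4 = {1, 4}  B5 = {2, 5}  B6 = {2, 7}
Tree: B1–B2, B1–B3, B2–B4, B1–B5, B3–B6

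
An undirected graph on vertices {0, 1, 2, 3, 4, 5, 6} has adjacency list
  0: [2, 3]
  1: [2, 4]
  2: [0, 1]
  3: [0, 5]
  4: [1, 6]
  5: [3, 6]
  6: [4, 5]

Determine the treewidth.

A width-2 tree decomposition is:
Bags: B1 = {1, 2, 4}  B2 = {0, 2, 4}  B3 = {0, 3, 4}  B4 = {3, 4, 5}  B5 = {4, 5, 6}
Tree: B1–B2, B2–B3, B3–B4, B4–B5
The largest bag has 3 vertices, giving width 2; this decomposition certifies tw(G) ≤ 2. Since 4–1–2–0–3–5–6–4 is a cycle in G, G is not acyclic. Forests are exactly the graphs of treewidth ≤ 1, so tw(G) ≥ 2. Therefore the treewidth is 2.

2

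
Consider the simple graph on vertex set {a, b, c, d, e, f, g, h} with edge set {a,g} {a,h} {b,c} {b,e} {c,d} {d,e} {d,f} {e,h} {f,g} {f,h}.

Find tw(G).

2

A width-2 tree decomposition is:
Bags: B1 = {b, c, e}  B2 = {c, d, e}  B3 = {d, e, h}  B4 = {d, f, h}  B5 = {a, f, h}  B6 = {a, f, g}
Tree: B1–B2, B2–B3, B3–B4, B4–B5, B5–B6
The largest bag has 3 vertices, giving width 2; this decomposition certifies tw(G) ≤ 2. Since b–c–d–e–b is a cycle in G, G is not acyclic. Forests are exactly the graphs of treewidth ≤ 1, so tw(G) ≥ 2. Combining the bounds, tw(G) = 2.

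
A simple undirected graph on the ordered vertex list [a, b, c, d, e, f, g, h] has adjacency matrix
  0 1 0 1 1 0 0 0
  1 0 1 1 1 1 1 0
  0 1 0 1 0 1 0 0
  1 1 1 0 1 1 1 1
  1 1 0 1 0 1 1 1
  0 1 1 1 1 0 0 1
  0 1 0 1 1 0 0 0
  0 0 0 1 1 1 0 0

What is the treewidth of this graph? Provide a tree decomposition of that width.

Treewidth 3.
One optimal decomposition is:
Bags: B1 = {b, d, e, f}  B2 = {b, d, e, g}  B3 = {b, c, d, f}  B4 = {d, e, f, h}  B5 = {a, b, d, e}
Tree: B1–B2, B1–B3, B1–B4, B1–B5

Every bag has size at most 4, so the width is 4 − 1 = 3 and tw(G) ≤ 3. Conversely, {d, e, f, h} is a clique of size 4, and the vertices of any clique must share a bag in every tree decomposition; so some bag has ≥ 4 vertices and tw(G) ≥ 3. Therefore the treewidth is 3.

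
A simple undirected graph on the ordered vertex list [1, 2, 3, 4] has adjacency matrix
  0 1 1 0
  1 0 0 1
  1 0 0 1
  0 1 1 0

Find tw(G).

A width-2 tree decomposition is:
Bags: B1 = {1, 3, 4}  B2 = {1, 2, 4}
Tree: B1–B2
The largest bag has 3 vertices, giving width 2; this decomposition certifies tw(G) ≤ 2. The edges 1–3–4–2–1 form a cycle, so G is not a tree and its treewidth is at least 2. Hence tw(G) = 2 exactly.

2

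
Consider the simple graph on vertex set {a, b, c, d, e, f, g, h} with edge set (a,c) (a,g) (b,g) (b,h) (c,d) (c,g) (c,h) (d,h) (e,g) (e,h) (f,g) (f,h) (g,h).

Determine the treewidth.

2

A width-2 tree decomposition is:
Bags: B1 = {c, g, h}  B2 = {b, g, h}  B3 = {e, g, h}  B4 = {c, d, h}  B5 = {a, c, g}  B6 = {f, g, h}
Tree: B1–B2, B2–B3, B1–B4, B1–B5, B2–B6
The largest bag has 3 vertices, giving width 2; this decomposition certifies tw(G) ≤ 2. For the lower bound, the 3 vertices {c, d, h} are pairwise adjacent, and any tree decomposition puts a clique entirely inside one bag — forcing width ≥ 2. Combining the bounds, tw(G) = 2.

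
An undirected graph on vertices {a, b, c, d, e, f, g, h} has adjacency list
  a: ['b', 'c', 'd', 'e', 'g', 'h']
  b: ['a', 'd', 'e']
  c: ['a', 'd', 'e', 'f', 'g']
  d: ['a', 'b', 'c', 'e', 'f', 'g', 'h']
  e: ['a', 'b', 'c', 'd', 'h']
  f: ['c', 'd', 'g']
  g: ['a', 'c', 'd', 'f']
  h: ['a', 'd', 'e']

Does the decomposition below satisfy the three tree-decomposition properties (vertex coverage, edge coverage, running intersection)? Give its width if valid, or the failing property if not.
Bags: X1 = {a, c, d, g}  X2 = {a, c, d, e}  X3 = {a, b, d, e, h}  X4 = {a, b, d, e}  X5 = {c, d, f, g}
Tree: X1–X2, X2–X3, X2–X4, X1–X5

A tree decomposition must satisfy three properties: every vertex lies in some bag; for every edge, both endpoints lie together in some bag; and for every vertex, the bags containing it form a connected subtree. Here bags containing vertex b are not connected in the tree, so the decomposition is invalid.

No — bags containing vertex b are not connected in the tree.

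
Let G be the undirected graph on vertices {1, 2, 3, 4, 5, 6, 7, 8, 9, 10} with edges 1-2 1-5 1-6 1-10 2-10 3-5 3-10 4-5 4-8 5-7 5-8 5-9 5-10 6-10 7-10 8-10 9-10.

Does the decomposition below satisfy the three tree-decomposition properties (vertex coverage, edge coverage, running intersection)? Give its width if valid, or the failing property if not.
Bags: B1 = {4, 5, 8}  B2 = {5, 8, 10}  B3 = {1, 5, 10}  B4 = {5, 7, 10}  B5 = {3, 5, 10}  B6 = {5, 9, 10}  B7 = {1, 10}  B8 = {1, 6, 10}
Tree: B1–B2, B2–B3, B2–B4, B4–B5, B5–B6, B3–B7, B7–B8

A tree decomposition must satisfy three properties: every vertex lies in some bag; for every edge, both endpoints lie together in some bag; and for every vertex, the bags containing it form a connected subtree. Here vertex 2 appears in no bag, so the decomposition is invalid.

No — vertex 2 appears in no bag.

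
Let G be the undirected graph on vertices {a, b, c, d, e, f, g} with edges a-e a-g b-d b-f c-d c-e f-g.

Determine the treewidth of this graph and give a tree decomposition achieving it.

Every bag has size at most 3, so the width is 3 − 1 = 2 and tw(G) ≤ 2. Since g–f–b–d–c–e–a–g is a cycle in G, G is not acyclic. Forests are exactly the graphs of treewidth ≤ 1, so tw(G) ≥ 2. Therefore the treewidth is 2.

Treewidth 2.
Bags: B1 = {b, f, g}  B2 = {b, d, g}  B3 = {c, d, g}  B4 = {c, e, g}  B5 = {a, e, g}
Tree: B1–B2, B2–B3, B3–B4, B4–B5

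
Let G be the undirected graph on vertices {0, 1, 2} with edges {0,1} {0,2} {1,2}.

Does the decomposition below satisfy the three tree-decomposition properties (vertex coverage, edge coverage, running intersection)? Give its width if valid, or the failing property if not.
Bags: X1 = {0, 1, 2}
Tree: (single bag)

Every vertex of G appears in some bag (union = {0, 1, 2}); every edge is covered by a bag; and for each vertex v the set of bags containing v is connected in the bag tree. The decomposition is therefore valid. The largest bag has 3 vertices, so the width is 2.

Yes; width 2.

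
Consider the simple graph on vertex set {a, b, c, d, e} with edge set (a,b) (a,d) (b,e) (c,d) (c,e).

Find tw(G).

A width-2 tree decomposition is:
Bags: B1 = {c, d, e}  B2 = {b, d, e}  B3 = {a, b, d}
Tree: B1–B2, B2–B3
Each bag holds 3 vertices, so the decomposition has width 2, which upper-bounds the treewidth. Since d–c–e–b–a–d is a cycle in G, G is not acyclic. Forests are exactly the graphs of treewidth ≤ 1, so tw(G) ≥ 2. Combining the bounds, tw(G) = 2.

2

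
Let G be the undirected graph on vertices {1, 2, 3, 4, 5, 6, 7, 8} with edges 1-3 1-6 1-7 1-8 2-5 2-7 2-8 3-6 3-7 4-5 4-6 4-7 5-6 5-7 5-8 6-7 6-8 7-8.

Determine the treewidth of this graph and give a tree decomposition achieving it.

The largest bag has 4 vertices, giving width 3; this decomposition certifies tw(G) ≤ 3. On the other hand G contains the 4-clique {2, 5, 7, 8}. A clique must lie in a single bag of any decomposition, so no decomposition can have width below 3. The upper and lower bounds meet at 3, so that is the treewidth.

Treewidth 3.
One optimal decomposition is:
Bags: B1 = {5, 6, 7, 8}  B2 = {4, 5, 6, 7}  B3 = {1, 6, 7, 8}  B4 = {2, 5, 7, 8}  B5 = {1, 3, 6, 7}
Tree: B1–B2, B1–B3, B1–B4, B3–B5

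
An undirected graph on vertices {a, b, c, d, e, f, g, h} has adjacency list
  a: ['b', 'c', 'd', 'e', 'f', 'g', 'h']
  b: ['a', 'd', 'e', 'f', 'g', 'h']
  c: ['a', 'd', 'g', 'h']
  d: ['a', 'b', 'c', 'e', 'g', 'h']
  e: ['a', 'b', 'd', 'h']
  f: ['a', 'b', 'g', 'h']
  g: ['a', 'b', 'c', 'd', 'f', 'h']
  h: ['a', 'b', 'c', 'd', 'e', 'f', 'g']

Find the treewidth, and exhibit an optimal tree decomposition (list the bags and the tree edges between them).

Every bag has size at most 5, so the width is 5 − 1 = 4 and tw(G) ≤ 4. On the other hand G contains the 5-clique {a, c, d, g, h}. A clique must lie in a single bag of any decomposition, so no decomposition can have width below 4. Hence tw(G) = 4 exactly.

Treewidth 4.
One such decomposition:
Bags: B1 = {a, b, d, e, h}  B2 = {a, b, d, g, h}  B3 = {a, b, f, g, h}  B4 = {a, c, d, g, h}
Tree: B1–B2, B2–B3, B2–B4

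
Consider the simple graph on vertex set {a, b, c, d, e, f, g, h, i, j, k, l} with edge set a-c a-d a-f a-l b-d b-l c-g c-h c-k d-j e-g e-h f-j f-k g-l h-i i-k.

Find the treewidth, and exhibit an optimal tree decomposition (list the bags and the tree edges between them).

The largest bag has 4 vertices, giving width 3; this decomposition certifies tw(G) ≤ 3. For the lower bound: the 4 vertex sets {b,d,j}, {f}, {a}, {c,g,k,l} are disjoint, each induces a connected subgraph, and every pair is joined by at least one edge of G. Contracting each set to a single vertex therefore yields K_{4} as a minor, and since treewidth is minor-monotone, tw(G) ≥ tw(K_{4}) = 3. Combining the bounds, tw(G) = 3.

Treewidth 3.
One such decomposition:
Bags: B1 = {b, d, f, j}  B2 = {a, b, d, f}  B3 = {a, b, f, l}  B4 = {a, f, k, l}  B5 = {a, c, k, l}  B6 = {c, g, k, l}  B7 = {c, g, i, k}  B8 = {c, g, h, i}  B9 = {e, g, h, i}
Tree: B1–B2, B2–B3, B3–B4, B4–B5, B5–B6, B6–B7, B7–B8, B8–B9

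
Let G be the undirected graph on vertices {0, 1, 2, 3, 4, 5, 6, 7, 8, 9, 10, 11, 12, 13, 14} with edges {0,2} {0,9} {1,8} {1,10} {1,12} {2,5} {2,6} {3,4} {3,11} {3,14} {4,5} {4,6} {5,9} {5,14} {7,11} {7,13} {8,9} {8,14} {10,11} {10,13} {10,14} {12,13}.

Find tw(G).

3

A width-3 tree decomposition is:
Bags: B1 = {1, 7, 12, 13}  B2 = {1, 7, 10, 13}  B3 = {1, 7, 10, 11}  B4 = {1, 8, 10, 11}  B5 = {8, 10, 11, 14}  B6 = {3, 8, 11, 14}  B7 = {3, 8, 9, 14}  B8 = {3, 5, 9, 14}  B9 = {3, 4, 5, 9}  B10 = {0, 4, 5, 9}  B11 = {0, 2, 4, 5}  B12 = {0, 2, 4, 6}
Tree: B1–B2, B2–B3, B3–B4, B4–B5, B5–B6, B6–B7, B7–B8, B8–B9, B9–B10, B10–B11, B11–B12
Each bag holds 4 vertices, so the decomposition has width 3, which upper-bounds the treewidth. For the lower bound: the 4 vertex sets {7,12,13}, {1}, {10}, {3,8,11,14} are disjoint, each induces a connected subgraph, and every pair is joined by at least one edge of G. Contracting each set to a single vertex therefore yields K_{4} as a minor, and since treewidth is minor-monotone, tw(G) ≥ tw(K_{4}) = 3. Hence tw(G) = 3 exactly.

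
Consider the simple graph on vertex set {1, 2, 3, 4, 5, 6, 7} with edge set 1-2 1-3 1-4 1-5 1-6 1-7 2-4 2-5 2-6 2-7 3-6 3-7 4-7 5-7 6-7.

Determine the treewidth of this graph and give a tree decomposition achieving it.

Each bag holds 4 vertices, so the decomposition has width 3, which upper-bounds the treewidth. For the lower bound, the 4 vertices {1, 2, 4, 7} are pairwise adjacent, and any tree decomposition puts a clique entirely inside one bag — forcing width ≥ 3. Combining the bounds, tw(G) = 3.

Treewidth 3.
Bags: B1 = {1, 2, 4, 7}  B2 = {1, 2, 6, 7}  B3 = {1, 2, 5, 7}  B4 = {1, 3, 6, 7}
Tree: B1–B2, B1–B3, B2–B4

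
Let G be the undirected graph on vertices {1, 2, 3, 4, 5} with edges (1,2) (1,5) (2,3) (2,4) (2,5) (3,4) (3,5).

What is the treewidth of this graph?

2

A width-2 tree decomposition is:
Bags: B1 = {2, 3, 5}  B2 = {1, 2, 5}  B3 = {2, 3, 4}
Tree: B1–B2, B1–B3
Every bag has size at most 3, so the width is 3 − 1 = 2 and tw(G) ≤ 2. Conversely, {1, 2, 5} is a clique of size 3, and the vertices of any clique must share a bag in every tree decomposition; so some bag has ≥ 3 vertices and tw(G) ≥ 2. Therefore the treewidth is 2.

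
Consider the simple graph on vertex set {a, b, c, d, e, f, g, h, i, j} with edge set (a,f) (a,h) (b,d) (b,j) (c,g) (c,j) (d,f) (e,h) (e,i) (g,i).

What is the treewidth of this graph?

2

A width-2 tree decomposition is:
Bags: B1 = {e, h, i}  B2 = {g, h, i}  B3 = {c, g, h}  B4 = {c, h, j}  B5 = {b, h, j}  B6 = {b, d, h}  B7 = {d, f, h}  B8 = {a, f, h}
Tree: B1–B2, B2–B3, B3–B4, B4–B5, B5–B6, B6–B7, B7–B8
The largest bag has 3 vertices, giving width 2; this decomposition certifies tw(G) ≤ 2. For the lower bound, G contains the cycle h–e–i–g–c–j–b–d–f–a–h, so G is not a forest; only forests have treewidth ≤ 1, hence tw(G) ≥ 2. The upper and lower bounds meet at 2, so that is the treewidth.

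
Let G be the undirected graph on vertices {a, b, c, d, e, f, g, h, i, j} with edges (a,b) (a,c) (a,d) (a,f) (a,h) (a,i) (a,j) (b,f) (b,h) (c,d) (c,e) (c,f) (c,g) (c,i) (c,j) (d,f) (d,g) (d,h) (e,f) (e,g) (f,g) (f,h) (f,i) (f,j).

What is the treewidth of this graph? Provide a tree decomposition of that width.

Treewidth 3.
Bags: B1 = {a, c, d, f}  B2 = {a, d, f, h}  B3 = {a, c, f, j}  B4 = {c, d, f, g}  B5 = {c, e, f, g}  B6 = {a, c, f, i}  B7 = {a, b, f, h}
Tree: B1–B2, B1–B3, B1–B4, B4–B5, B3–B6, B2–B7

The largest bag has 4 vertices, giving width 3; this decomposition certifies tw(G) ≤ 3. On the other hand G contains the 4-clique {a, d, f, h}. A clique must lie in a single bag of any decomposition, so no decomposition can have width below 3. Therefore the treewidth is 3.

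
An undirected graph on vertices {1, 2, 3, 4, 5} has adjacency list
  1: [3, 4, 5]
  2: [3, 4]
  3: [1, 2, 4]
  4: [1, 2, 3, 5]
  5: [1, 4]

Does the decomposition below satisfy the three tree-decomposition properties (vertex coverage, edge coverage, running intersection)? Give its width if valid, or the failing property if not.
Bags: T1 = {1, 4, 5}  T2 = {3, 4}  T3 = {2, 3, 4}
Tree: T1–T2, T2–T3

A tree decomposition must satisfy three properties: every vertex lies in some bag; for every edge, both endpoints lie together in some bag; and for every vertex, the bags containing it form a connected subtree. Here edge (1,3) lies in no bag, so the decomposition is invalid.

No — edge (1,3) lies in no bag.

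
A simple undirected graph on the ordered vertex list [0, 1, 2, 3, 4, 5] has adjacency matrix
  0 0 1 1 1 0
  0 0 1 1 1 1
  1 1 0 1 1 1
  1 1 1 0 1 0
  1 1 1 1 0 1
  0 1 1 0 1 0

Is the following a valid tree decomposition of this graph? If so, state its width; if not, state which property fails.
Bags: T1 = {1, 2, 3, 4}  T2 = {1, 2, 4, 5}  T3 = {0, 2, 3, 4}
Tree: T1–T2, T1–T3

Vertex coverage: the bags together contain {0, 1, 2, 3, 4, 5}, the full vertex set. Edge coverage: each edge of G has both endpoints in at least one bag. Running intersection: for every vertex, the bags containing it form a connected subtree. All three properties hold, so this is a valid tree decomposition of width max|bag| − 1 = 3, and hence tw(G) ≤ 3.

Yes; width 3.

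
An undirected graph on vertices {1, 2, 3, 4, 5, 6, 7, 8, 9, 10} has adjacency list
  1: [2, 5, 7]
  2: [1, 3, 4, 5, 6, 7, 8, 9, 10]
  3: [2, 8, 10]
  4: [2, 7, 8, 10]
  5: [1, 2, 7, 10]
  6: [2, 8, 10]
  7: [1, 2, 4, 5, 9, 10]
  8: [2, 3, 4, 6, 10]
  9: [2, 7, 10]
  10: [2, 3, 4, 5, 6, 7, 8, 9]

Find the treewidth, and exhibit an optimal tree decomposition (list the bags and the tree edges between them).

Treewidth 3.
Bags: B1 = {2, 4, 7, 10}  B2 = {2, 7, 9, 10}  B3 = {2, 4, 8, 10}  B4 = {2, 3, 8, 10}  B5 = {2, 5, 7, 10}  B6 = {2, 6, 8, 10}  B7 = {1, 2, 5, 7}
Tree: B1–B2, B1–B3, B3–B4, B1–B5, B4–B6, B5–B7

The largest bag has 4 vertices, giving width 3; this decomposition certifies tw(G) ≤ 3. Conversely, {1, 2, 5, 7} is a clique of size 4, and the vertices of any clique must share a bag in every tree decomposition; so some bag has ≥ 4 vertices and tw(G) ≥ 3. Hence tw(G) = 3 exactly.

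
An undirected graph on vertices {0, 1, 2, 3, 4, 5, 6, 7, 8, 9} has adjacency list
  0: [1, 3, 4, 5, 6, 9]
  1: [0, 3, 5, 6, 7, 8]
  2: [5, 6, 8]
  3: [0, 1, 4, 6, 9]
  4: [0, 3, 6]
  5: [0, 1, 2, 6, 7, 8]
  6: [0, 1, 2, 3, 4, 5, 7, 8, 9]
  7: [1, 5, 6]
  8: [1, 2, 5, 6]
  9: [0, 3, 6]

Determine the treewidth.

A width-3 tree decomposition is:
Bags: B1 = {1, 5, 6, 8}  B2 = {1, 5, 6, 7}  B3 = {0, 1, 5, 6}  B4 = {0, 1, 3, 6}  B5 = {2, 5, 6, 8}  B6 = {0, 3, 6, 9}  B7 = {0, 3, 4, 6}
Tree: B1–B2, B1–B3, B3–B4, B1–B5, B4–B6, B4–B7
Every bag has size at most 4, so the width is 4 − 1 = 3 and tw(G) ≤ 3. Conversely, {0, 1, 3, 6} is a clique of size 4, and the vertices of any clique must share a bag in every tree decomposition; so some bag has ≥ 4 vertices and tw(G) ≥ 3. Hence tw(G) = 3 exactly.

3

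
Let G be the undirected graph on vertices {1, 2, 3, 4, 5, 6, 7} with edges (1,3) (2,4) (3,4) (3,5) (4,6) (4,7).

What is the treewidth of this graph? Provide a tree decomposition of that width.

The largest bag has 2 vertices, giving width 1; this decomposition certifies tw(G) ≤ 1. G has an edge, so its treewidth is at least 1. Combining the bounds, tw(G) = 1.

Treewidth 1.
One such decomposition:
Bags: B1 = {3, 4}  B2 = {4, 6}  B3 = {1, 3}  B4 = {4, 7}  B5 = {3, 5}  B6 = {2, 4}
Tree: B1–B2, B1–B3, B2–B4, B3–B5, B4–B6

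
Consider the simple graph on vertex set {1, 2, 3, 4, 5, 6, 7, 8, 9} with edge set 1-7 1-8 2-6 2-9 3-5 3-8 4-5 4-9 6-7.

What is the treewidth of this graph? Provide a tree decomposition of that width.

Every bag has size at most 3, so the width is 3 − 1 = 2 and tw(G) ≤ 2. For the lower bound, G contains the cycle 6–7–1–8–3–5–4–9–2–6, so G is not a forest; only forests have treewidth ≤ 1, hence tw(G) ≥ 2. Therefore the treewidth is 2.

Treewidth 2.
One optimal decomposition is:
Bags: B1 = {1, 6, 7}  B2 = {1, 6, 8}  B3 = {3, 6, 8}  B4 = {3, 5, 6}  B5 = {4, 5, 6}  B6 = {4, 6, 9}  B7 = {2, 6, 9}
Tree: B1–B2, B2–B3, B3–B4, B4–B5, B5–B6, B6–B7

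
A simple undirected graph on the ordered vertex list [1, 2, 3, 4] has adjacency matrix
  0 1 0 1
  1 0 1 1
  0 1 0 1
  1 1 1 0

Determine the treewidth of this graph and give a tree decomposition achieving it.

Treewidth 2.
One such decomposition:
Bags: B1 = {1, 2, 4}  B2 = {2, 3, 4}
Tree: B1–B2

Each bag holds 3 vertices, so the decomposition has width 2, which upper-bounds the treewidth. On the other hand G contains the 3-clique {1, 2, 4}. A clique must lie in a single bag of any decomposition, so no decomposition can have width below 2. Combining the bounds, tw(G) = 2.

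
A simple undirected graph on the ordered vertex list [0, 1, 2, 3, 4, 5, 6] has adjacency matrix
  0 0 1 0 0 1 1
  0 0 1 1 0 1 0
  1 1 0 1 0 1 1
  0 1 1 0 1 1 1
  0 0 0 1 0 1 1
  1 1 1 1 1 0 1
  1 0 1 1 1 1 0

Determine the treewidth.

A width-3 tree decomposition is:
Bags: B1 = {3, 4, 5, 6}  B2 = {2, 3, 5, 6}  B3 = {1, 2, 3, 5}  B4 = {0, 2, 5, 6}
Tree: B1–B2, B2–B3, B2–B4
Each bag holds 4 vertices, so the decomposition has width 3, which upper-bounds the treewidth. On the other hand G contains the 4-clique {0, 2, 5, 6}. A clique must lie in a single bag of any decomposition, so no decomposition can have width below 3. Hence tw(G) = 3 exactly.

3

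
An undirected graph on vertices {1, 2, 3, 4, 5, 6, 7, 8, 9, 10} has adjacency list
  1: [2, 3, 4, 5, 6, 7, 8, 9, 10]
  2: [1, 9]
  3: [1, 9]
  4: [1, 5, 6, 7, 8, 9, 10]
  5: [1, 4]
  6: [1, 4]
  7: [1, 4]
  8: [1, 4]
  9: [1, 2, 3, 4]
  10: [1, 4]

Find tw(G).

2

A width-2 tree decomposition is:
Bags: B1 = {1, 4, 5}  B2 = {1, 4, 9}  B3 = {1, 2, 9}  B4 = {1, 4, 10}  B5 = {1, 3, 9}  B6 = {1, 4, 8}  B7 = {1, 4, 7}  B8 = {1, 4, 6}
Tree: B1–B2, B2–B3, B1–B4, B3–B5, B1–B6, B4–B7, B7–B8
Every bag has size at most 3, so the width is 3 − 1 = 2 and tw(G) ≤ 2. For the lower bound, the 3 vertices {1, 2, 9} are pairwise adjacent, and any tree decomposition puts a clique entirely inside one bag — forcing width ≥ 2. Hence tw(G) = 2 exactly.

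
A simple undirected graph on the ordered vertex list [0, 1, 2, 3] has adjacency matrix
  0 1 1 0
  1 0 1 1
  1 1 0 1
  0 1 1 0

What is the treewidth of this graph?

2

A width-2 tree decomposition is:
Bags: B1 = {0, 1, 2}  B2 = {1, 2, 3}
Tree: B1–B2
The largest bag has 3 vertices, giving width 2; this decomposition certifies tw(G) ≤ 2. For the lower bound, the 3 vertices {0, 1, 2} are pairwise adjacent, and any tree decomposition puts a clique entirely inside one bag — forcing width ≥ 2. Therefore the treewidth is 2.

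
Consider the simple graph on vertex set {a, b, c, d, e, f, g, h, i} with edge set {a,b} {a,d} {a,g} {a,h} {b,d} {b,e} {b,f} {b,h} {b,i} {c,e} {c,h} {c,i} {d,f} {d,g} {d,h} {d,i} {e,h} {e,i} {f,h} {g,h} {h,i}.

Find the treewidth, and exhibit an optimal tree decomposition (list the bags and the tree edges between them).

Treewidth 3.
One such decomposition:
Bags: B1 = {a, b, d, h}  B2 = {a, d, g, h}  B3 = {b, d, h, i}  B4 = {b, e, h, i}  B5 = {c, e, h, i}  B6 = {b, d, f, h}
Tree: B1–B2, B1–B3, B3–B4, B4–B5, B1–B6

Each bag holds 4 vertices, so the decomposition has width 3, which upper-bounds the treewidth. On the other hand G contains the 4-clique {a, d, g, h}. A clique must lie in a single bag of any decomposition, so no decomposition can have width below 3. Combining the bounds, tw(G) = 3.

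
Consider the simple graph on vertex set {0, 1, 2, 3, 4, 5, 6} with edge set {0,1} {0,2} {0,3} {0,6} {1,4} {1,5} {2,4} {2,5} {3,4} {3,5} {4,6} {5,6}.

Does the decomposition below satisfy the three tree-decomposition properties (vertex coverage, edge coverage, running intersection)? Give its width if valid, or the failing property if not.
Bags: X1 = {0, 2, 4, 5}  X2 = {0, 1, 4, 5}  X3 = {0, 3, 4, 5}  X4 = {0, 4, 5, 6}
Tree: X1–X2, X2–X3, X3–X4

Yes; width 3.

Vertex coverage: the bags together contain {0, 1, 2, 3, 4, 5, 6}, the full vertex set. Edge coverage: each edge of G has both endpoints in at least one bag. Running intersection: for every vertex, the bags containing it form a connected subtree. All three properties hold, so this is a valid tree decomposition of width max|bag| − 1 = 3, and hence tw(G) ≤ 3.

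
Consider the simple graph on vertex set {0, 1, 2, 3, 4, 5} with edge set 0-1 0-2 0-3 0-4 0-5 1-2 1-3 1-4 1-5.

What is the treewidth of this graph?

A width-2 tree decomposition is:
Bags: B1 = {0, 1, 3}  B2 = {0, 1, 4}  B3 = {0, 1, 2}  B4 = {0, 1, 5}
Tree: B1–B2, B2–B3, B1–B4
Each bag holds 3 vertices, so the decomposition has width 2, which upper-bounds the treewidth. Conversely, {0, 1, 2} is a clique of size 3, and the vertices of any clique must share a bag in every tree decomposition; so some bag has ≥ 3 vertices and tw(G) ≥ 2. Combining the bounds, tw(G) = 2.

2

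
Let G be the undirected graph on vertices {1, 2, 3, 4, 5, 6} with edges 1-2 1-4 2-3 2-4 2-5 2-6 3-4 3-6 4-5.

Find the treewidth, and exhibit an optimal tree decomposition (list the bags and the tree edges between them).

Treewidth 2.
One such decomposition:
Bags: B1 = {2, 4, 5}  B2 = {1, 2, 4}  B3 = {2, 3, 4}  B4 = {2, 3, 6}
Tree: B1–B2, B2–B3, B3–B4

Every bag has size at most 3, so the width is 3 − 1 = 2 and tw(G) ≤ 2. On the other hand G contains the 3-clique {1, 2, 4}. A clique must lie in a single bag of any decomposition, so no decomposition can have width below 2. The upper and lower bounds meet at 2, so that is the treewidth.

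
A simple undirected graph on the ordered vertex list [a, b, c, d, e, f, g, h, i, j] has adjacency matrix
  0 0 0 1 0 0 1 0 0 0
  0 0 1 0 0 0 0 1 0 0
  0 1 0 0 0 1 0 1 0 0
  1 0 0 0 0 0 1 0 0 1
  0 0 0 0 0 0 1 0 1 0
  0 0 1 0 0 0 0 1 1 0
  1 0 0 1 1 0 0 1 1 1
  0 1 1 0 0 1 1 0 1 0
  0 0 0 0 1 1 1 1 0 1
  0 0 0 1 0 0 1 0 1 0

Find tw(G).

A width-2 tree decomposition is:
Bags: B1 = {g, i, j}  B2 = {d, g, j}  B3 = {e, g, i}  B4 = {a, d, g}  B5 = {g, h, i}  B6 = {f, h, i}  B7 = {c, f, h}  B8 = {b, c, h}
Tree: B1–B2, B1–B3, B2–B4, B1–B5, B5–B6, B6–B7, B7–B8
Every bag has size at most 3, so the width is 3 − 1 = 2 and tw(G) ≤ 2. On the other hand G contains the 3-clique {d, g, j}. A clique must lie in a single bag of any decomposition, so no decomposition can have width below 2. Hence tw(G) = 2 exactly.

2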